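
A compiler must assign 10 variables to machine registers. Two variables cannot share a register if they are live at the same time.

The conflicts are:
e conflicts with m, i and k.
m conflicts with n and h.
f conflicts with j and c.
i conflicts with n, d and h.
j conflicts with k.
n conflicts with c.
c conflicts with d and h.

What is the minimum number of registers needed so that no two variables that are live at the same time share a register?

The cycle c-f-j-k-e-i-d-c has odd length 7, so it cannot be 2-colored; at least 3 registers are needed.
Using 3 registers: e=2, m=1, f=2, i=1, j=3, n=2, k=1, c=1, d=2, h=2. No two conflicting variables share a register.

3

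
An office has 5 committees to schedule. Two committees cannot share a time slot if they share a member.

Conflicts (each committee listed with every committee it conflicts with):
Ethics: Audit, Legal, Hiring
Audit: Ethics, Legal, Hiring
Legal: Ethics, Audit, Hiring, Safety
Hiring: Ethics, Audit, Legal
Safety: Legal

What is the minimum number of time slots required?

Ethics, Audit, Legal, Hiring are mutually in conflict, so at least 4 time slots are needed.
4 time slots suffice: time slot 1 → {Legal}; time slot 2 → {Audit, Safety}; time slot 3 → {Hiring}; time slot 4 → {Ethics}. No two conflicting committees share a time slot.

4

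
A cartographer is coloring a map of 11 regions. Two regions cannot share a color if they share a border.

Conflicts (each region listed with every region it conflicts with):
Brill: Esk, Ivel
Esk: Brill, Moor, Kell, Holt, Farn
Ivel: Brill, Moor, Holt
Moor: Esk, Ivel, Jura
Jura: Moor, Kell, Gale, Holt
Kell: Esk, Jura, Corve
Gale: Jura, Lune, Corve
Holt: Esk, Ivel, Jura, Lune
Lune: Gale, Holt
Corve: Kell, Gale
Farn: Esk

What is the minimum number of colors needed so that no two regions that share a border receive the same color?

2

Gale and Lune conflict, so at least 2 colors are needed.
2 colors suffice: Brill=2, Esk=1, Ivel=1, Moor=2, Jura=1, Kell=2, Gale=2, Holt=2, Lune=1, Corve=1, Farn=2. Each listed conflict is separated.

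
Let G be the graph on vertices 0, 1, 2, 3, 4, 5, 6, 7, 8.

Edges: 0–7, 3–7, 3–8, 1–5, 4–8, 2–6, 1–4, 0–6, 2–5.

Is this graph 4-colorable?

Yes

The chromatic number is 3. The cycle 7-3-8-4-1-5-2-6-0-7 has odd length 9, so it cannot be 2-colored; at least 3 colors are needed.
A valid assignment using 3 colors: 0=blue, 1=red, 2=green, 3=blue, 4=blue, 5=blue, 6=red, 7=red, 8=red.
Since 4 ≥ 3, a proper 4-coloring certainly exists.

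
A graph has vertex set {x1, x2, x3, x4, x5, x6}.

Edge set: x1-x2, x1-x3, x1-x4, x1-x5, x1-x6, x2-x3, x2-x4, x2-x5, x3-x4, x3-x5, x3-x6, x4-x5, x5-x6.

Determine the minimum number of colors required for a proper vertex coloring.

x1, x2, x3, x4, x5 are pairwise adjacent (a clique of size 5), so at least 5 colors are needed.
5 colors suffice: color 1 → {x3}; color 2 → {x1}; color 3 → {x5}; color 4 → {x4, x6}; color 5 → {x2}. No two adjacent vertices share a color.

5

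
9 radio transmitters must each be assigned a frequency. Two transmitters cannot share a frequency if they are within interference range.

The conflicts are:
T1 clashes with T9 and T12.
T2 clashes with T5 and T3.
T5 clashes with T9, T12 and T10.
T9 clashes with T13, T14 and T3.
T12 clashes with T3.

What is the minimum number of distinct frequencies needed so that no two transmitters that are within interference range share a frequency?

T1 and T12 conflict, so at least 2 frequencies are needed.
2 frequencies suffice: frequency 1 → {T2, T9, T12, T10}; frequency 2 → {T1, T5, T13, T14, T3}. No two conflicting transmitters share a frequency.

2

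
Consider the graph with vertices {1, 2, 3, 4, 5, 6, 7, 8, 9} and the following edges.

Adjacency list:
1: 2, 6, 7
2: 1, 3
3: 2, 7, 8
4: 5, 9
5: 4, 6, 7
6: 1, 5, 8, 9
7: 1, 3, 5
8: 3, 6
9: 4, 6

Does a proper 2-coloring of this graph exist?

The cycle 6-1-7-3-8-6 has odd length 5, so it cannot be 2-colored; at least 3 colors are needed.
So 2 colors are not enough.

No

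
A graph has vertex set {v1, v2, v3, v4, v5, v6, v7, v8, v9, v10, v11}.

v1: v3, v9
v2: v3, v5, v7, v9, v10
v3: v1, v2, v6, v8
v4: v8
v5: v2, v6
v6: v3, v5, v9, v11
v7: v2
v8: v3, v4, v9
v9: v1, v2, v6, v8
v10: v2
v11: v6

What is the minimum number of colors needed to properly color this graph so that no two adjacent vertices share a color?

2

v4 and v8 are adjacent, so at least 2 colors are needed.
2 colors suffice: color 1 → {v1, v2, v6, v8}; color 2 → {v3, v4, v5, v7, v9, v10, v11}. Each edge has distinct colors on its endpoints.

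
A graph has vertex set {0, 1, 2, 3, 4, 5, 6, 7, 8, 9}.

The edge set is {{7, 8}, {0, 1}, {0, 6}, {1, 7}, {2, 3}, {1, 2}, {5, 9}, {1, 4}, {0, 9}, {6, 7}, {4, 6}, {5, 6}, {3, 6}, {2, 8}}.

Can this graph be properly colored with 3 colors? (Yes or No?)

The chromatic number is 3. The cycle 7-8-2-3-6-7 has odd length 5, so it cannot be 2-colored; at least 3 colors are needed.
3 colors suffice: color red → {1, 6, 8, 9}; color blue → {0, 2, 4, 5, 7}; color green → {3}.
That is already a proper 3-coloring.

Yes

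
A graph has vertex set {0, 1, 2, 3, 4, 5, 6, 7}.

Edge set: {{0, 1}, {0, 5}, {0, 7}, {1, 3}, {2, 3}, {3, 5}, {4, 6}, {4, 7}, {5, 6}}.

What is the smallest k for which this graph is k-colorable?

The cycle 6-5-0-7-4-6 has odd length 5, so it cannot be 2-colored; at least 3 colors are needed.
3 colors suffice: color red → {0, 3, 6}; color blue → {1, 2, 4, 5}; color green → {7}. No two adjacent vertices share a color.

3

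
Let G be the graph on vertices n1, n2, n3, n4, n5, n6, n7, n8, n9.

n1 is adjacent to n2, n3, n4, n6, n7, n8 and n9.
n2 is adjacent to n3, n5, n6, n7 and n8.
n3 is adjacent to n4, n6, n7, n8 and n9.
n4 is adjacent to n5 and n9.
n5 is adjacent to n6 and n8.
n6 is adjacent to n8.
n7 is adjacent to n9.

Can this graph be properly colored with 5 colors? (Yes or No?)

The chromatic number is 5. n1, n2, n3, n6, n8 are pairwise adjacent (a clique of size 5), so at least 5 colors are needed.
5 colors suffice: n1=2, n2=3, n3=1, n4=3, n5=1, n6=5, n7=5, n8=4, n9=4.
That is already a proper 5-coloring.

Yes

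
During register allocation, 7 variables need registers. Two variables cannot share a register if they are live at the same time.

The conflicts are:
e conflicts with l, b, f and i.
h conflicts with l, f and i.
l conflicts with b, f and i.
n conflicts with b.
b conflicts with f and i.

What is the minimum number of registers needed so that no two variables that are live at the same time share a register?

4

e, l, b, i pairwise conflict, so at least 4 registers are needed.
Using 4 registers: e=4, h=1, l=2, n=2, b=1, f=3, i=3. Every pair that conflicts lands in different registers.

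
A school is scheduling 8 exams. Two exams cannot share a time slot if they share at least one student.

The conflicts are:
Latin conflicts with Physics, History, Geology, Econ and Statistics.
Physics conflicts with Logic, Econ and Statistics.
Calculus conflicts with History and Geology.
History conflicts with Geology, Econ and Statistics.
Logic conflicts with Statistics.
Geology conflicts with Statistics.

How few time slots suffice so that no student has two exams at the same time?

4

Latin, History, Geology, Statistics pairwise conflict, so at least 4 time slots are needed.
Using 4 time slots: Latin=2, Physics=3, Calculus=1, History=3, Logic=2, Geology=4, Econ=1, Statistics=1. Every pair that conflicts lands in different time slots.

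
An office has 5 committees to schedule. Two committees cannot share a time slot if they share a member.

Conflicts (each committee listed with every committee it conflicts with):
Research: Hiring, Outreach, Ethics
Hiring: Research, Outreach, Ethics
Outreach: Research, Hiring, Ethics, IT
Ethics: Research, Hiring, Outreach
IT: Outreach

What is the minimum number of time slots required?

Research, Hiring, Outreach, Ethics pairwise conflict, so at least 4 time slots are needed.
4 time slots suffice: time slot 1 → {Outreach}; time slot 2 → {Hiring, IT}; time slot 3 → {Research}; time slot 4 → {Ethics}. Every pair that conflicts lands in different time slots.

4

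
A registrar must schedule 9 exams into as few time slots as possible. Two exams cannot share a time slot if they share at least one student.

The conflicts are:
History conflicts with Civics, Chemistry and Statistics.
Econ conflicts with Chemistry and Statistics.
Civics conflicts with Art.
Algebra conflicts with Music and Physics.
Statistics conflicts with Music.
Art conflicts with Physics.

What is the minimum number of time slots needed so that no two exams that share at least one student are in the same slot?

The cycle Statistics-History-Civics-Art-Physics-Algebra-Music-Statistics has odd length 7, so it cannot be 2-colored; at least 3 time slots are needed.
3 time slots suffice: time slot 1 → {Chemistry, Algebra, Statistics, Art}; time slot 2 → {History, Econ, Music, Physics}; time slot 3 → {Civics}. Every pair that conflicts lands in different time slots.

3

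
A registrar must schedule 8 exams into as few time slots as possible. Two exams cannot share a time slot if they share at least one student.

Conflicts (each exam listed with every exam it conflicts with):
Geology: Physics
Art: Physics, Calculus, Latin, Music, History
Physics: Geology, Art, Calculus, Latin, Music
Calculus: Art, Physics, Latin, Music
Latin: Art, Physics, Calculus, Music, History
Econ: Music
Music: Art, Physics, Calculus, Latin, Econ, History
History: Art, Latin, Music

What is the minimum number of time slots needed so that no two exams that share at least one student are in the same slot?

Art, Physics, Calculus, Latin, Music are mutually in conflict, so at least 5 time slots are needed.
5 time slots suffice: time slot 1 → {Geology, Music}; time slot 2 → {Physics, Econ, History}; time slot 3 → {Art}; time slot 4 → {Latin}; time slot 5 → {Calculus}. No two conflicting exams share a time slot.

5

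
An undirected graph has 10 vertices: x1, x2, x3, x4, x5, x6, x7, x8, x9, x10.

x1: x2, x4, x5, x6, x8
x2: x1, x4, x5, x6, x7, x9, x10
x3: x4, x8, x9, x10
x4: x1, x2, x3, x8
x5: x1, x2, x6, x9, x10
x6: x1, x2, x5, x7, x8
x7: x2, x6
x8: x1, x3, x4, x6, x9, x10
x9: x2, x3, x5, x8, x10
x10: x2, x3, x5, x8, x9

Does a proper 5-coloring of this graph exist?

The chromatic number is 4. x3, x8, x9, x10 are pairwise adjacent (a clique of size 4), so at least 4 colors are needed.
One proper 4-coloring: x1=yellow, x2=red, x3=green, x4=blue, x5=green, x6=blue, x7=green, x8=red, x9=blue, x10=yellow.
Since 5 ≥ 4, a proper 5-coloring certainly exists.

Yes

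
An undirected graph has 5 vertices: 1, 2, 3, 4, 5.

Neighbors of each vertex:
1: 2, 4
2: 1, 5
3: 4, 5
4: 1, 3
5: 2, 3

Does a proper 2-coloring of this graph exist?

The cycle 1-4-3-5-2-1 has odd length 5, so it cannot be 2-colored; at least 3 colors are needed.
So 2 colors are not enough.

No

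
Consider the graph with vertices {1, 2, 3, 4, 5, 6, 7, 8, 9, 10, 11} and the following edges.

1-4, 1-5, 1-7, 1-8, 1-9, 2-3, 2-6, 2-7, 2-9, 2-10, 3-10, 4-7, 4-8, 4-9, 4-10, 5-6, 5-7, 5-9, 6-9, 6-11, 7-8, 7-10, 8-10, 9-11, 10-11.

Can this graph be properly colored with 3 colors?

1, 4, 7, 8 form a clique, so at least 4 colors are needed.
So 3 colors are not enough.

No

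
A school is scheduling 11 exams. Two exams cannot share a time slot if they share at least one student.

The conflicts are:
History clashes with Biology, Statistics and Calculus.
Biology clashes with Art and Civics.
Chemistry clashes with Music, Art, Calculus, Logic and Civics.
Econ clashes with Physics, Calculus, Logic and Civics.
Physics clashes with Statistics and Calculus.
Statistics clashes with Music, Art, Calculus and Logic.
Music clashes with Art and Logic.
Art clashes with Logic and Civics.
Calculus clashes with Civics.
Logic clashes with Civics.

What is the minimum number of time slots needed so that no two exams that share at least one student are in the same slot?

4

Statistics, Music, Art, Logic all conflict with each other, so at least 4 time slots are needed.
Using 4 time slots: History=3, Biology=1, Chemistry=1, Econ=1, Physics=3, Statistics=1, Music=4, Art=3, Calculus=2, Logic=2, Civics=4. Each listed conflict is separated.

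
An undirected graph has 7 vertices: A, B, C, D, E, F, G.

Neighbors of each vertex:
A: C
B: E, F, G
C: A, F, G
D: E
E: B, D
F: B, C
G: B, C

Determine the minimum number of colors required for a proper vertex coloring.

B and G are adjacent, so at least 2 colors are needed.
A valid assignment using 2 colors: A=2, B=1, C=1, D=1, E=2, F=2, G=2. Every edge joins two different colors.

2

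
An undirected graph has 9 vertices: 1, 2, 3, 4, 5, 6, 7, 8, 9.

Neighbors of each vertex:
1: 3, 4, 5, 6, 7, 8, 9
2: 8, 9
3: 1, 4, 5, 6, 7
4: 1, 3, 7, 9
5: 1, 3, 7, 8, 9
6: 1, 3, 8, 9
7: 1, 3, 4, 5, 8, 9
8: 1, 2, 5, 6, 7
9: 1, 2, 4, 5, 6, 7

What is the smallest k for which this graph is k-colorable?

1, 5, 7, 9 form a clique, so at least 4 colors are needed.
A valid assignment using 4 colors: 1=a, 2=a, 3=b, 4=d, 5=d, 6=c, 7=c, 8=b, 9=b. Every edge joins two different colors.

4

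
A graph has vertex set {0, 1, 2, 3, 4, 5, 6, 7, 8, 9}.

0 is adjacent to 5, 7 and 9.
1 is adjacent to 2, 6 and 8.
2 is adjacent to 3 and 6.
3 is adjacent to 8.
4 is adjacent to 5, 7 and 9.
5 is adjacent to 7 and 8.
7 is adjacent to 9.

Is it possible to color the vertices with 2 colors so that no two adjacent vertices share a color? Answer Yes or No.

No

1, 2, 6 are mutually adjacent, so at least 3 colors are needed.
So 2 colors are not enough.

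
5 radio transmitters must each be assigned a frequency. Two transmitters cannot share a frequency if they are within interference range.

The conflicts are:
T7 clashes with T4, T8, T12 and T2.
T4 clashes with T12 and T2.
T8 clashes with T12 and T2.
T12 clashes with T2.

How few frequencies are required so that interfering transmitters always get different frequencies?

4

T7, T4, T12, T2 pairwise conflict, so at least 4 frequencies are needed.
A valid assignment using 4 frequencies: T7=2, T4=4, T8=4, T12=3, T2=1. Each listed conflict is separated.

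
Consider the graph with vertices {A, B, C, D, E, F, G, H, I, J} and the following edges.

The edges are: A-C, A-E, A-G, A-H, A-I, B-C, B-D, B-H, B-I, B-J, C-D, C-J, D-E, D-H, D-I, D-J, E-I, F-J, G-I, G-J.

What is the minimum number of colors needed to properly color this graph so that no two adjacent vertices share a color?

B, C, D, J form a clique, so at least 4 colors are needed.
4 colors suffice: color 1 → {A, D, F}; color 2 → {B, E, G}; color 3 → {H, I, J}; color 4 → {C}. No two adjacent vertices share a color.

4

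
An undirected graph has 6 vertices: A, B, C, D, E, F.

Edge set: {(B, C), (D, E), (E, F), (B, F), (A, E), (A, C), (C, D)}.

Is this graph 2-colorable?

The cycle B-F-E-A-C-B has odd length 5, so it cannot be 2-colored; at least 3 colors are needed.
So 2 colors are not enough.

No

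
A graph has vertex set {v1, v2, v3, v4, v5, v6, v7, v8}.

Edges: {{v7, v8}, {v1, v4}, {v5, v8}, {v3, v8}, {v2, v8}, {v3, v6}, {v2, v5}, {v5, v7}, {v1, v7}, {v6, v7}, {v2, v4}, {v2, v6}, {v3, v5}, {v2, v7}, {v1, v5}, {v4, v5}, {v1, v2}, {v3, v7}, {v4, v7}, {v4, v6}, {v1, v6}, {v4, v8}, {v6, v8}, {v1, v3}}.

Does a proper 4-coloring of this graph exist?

No

v1, v2, v4, v6, v7 are pairwise adjacent (a clique of size 5), so at least 5 colors are needed.
So 4 colors are not enough.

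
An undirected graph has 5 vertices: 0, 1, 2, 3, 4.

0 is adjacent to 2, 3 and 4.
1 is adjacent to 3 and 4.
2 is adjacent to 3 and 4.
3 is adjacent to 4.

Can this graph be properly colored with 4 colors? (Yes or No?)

The chromatic number is 4. 0, 2, 3, 4 are pairwise adjacent (a clique of size 4), so at least 4 colors are needed.
4 colors suffice: color a → {3}; color b → {4}; color c → {1, 2}; color d → {0}.
That is already a proper 4-coloring.

Yes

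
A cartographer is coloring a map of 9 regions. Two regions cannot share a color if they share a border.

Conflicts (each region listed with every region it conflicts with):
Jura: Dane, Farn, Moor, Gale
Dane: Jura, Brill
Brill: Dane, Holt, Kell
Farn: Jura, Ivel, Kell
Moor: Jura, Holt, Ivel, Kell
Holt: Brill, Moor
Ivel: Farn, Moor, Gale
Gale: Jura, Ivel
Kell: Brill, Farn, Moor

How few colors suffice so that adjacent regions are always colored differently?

The cycle Jura-Moor-Holt-Brill-Dane-Jura has odd length 5, so it cannot be 2-colored; at least 3 colors are needed.
3 colors suffice: color 1 → {Jura, Brill, Ivel}; color 2 → {Dane, Farn, Moor, Gale}; color 3 → {Holt, Kell}. No two conflicting regions share a color.

3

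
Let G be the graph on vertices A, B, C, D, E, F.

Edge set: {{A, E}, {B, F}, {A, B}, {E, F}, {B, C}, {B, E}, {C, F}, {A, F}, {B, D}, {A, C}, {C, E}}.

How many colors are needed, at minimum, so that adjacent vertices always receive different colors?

5

A, B, C, E, F are pairwise adjacent (a clique of size 5), so at least 5 colors are needed.
5 colors suffice: color 1 → {B}; color 2 → {C, D}; color 3 → {F}; color 4 → {E}; color 5 → {A}. No two adjacent vertices share a color.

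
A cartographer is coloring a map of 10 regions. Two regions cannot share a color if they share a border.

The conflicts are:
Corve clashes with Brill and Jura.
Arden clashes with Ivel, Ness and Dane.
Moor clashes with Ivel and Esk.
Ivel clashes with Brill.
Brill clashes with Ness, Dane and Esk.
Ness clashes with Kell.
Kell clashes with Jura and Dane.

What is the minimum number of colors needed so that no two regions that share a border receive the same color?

3

The cycle Kell-Ness-Brill-Corve-Jura-Kell has odd length 5, so it cannot be 2-colored; at least 3 colors are needed.
3 colors suffice: color 1 → {Arden, Moor, Brill, Kell}; color 2 → {Ivel, Ness, Jura, Dane, Esk}; color 3 → {Corve}. No two conflicting regions share a color.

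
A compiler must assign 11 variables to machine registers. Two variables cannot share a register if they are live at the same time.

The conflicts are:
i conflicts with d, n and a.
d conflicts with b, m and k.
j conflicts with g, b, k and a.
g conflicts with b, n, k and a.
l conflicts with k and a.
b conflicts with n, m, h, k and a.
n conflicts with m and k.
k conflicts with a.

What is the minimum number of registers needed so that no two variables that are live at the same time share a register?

j, g, b, k, a all conflict with each other, so at least 5 registers are needed.
Using 5 registers: i=1, d=3, j=5, g=4, l=1, b=1, n=3, m=2, h=2, k=2, a=3. Every pair that conflicts lands in different registers.

5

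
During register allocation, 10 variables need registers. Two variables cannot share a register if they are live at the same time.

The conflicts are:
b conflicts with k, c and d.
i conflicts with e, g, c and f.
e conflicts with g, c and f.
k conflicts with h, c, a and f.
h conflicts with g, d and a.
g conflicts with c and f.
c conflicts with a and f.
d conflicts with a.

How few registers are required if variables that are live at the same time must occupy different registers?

i, e, g, c, f all conflict with each other, so at least 5 registers are needed.
5 registers suffice: register 1 → {h, c}; register 2 → {k, g, d}; register 3 → {b, a, f}; register 4 → {e}; register 5 → {i}. Every pair that conflicts lands in different registers.

5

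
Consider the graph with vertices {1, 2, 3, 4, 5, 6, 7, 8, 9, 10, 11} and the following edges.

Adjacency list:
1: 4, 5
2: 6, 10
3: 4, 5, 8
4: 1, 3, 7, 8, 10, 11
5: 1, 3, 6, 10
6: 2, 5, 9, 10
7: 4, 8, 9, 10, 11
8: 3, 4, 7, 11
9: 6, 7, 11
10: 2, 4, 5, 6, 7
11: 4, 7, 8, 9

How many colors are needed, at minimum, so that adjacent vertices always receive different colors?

4, 7, 8, 11 are pairwise adjacent (a clique of size 4), so at least 4 colors are needed.
4 colors suffice: 1=b, 2=c, 3=b, 4=a, 5=c, 6=a, 7=c, 8=d, 9=d, 10=b, 11=b. Each edge has distinct colors on its endpoints.

4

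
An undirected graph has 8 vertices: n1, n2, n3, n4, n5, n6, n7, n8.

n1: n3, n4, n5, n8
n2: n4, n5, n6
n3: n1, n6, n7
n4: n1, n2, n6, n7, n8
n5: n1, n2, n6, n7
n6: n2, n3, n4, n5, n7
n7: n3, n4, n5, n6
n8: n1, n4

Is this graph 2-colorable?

No

n3, n6, n7 form a triangle, so at least 3 colors are needed.
So 2 colors are not enough.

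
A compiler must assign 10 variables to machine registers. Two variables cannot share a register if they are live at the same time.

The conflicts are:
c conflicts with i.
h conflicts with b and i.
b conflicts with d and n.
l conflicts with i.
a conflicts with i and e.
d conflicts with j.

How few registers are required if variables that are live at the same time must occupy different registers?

b and d conflict, so at least 2 registers are needed.
2 registers suffice: c=2, h=2, b=1, l=2, a=2, d=2, i=1, e=1, n=2, j=1. Every pair that conflicts lands in different registers.

2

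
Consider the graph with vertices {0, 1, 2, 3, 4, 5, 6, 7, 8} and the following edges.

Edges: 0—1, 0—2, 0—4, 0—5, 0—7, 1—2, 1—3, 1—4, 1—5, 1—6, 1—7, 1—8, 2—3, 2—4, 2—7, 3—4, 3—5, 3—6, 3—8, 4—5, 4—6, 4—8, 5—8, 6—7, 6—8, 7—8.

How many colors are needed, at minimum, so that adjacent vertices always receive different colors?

1, 3, 4, 5, 8 form a clique, so at least 5 colors are needed.
5 colors suffice: color a → {1}; color b → {4, 7}; color c → {0, 3}; color d → {2, 8}; color e → {5, 6}. No two adjacent vertices share a color.

5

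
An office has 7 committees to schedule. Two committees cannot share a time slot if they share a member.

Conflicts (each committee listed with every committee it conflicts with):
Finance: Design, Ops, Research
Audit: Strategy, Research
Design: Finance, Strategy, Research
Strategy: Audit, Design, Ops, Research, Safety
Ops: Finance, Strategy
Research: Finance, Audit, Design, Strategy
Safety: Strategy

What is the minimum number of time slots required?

3

Design, Strategy, Research pairwise conflict, so at least 3 time slots are needed.
3 time slots suffice: time slot 1 → {Finance, Strategy}; time slot 2 → {Ops, Research, Safety}; time slot 3 → {Audit, Design}. No two conflicting committees share a time slot.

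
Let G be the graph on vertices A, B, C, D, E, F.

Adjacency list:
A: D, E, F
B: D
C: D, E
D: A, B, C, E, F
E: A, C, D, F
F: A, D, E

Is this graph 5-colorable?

Yes

The chromatic number is 4. A, D, E, F are pairwise adjacent (a clique of size 4), so at least 4 colors are needed.
4 colors suffice: color 1 → {D}; color 2 → {B, E}; color 3 → {A, C}; color 4 → {F}.
Since 5 ≥ 4, a proper 5-coloring certainly exists.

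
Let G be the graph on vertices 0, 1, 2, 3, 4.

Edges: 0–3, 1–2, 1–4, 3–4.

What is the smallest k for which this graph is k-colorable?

2

0 and 3 are adjacent, so at least 2 colors are needed.
One proper 2-coloring: 0=b, 1=a, 2=b, 3=a, 4=b. Each edge has distinct colors on its endpoints.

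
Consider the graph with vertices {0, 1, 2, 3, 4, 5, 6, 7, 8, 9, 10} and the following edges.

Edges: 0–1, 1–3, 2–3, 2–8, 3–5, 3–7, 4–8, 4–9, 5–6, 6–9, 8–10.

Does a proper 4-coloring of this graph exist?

Yes

The chromatic number is 3. The cycle 6-5-3-2-8-4-9-6 has odd length 7, so it cannot be 2-colored; at least 3 colors are needed.
3 colors suffice: color red → {0, 3, 8, 9}; color blue → {1, 2, 4, 6, 7, 10}; color green → {5}.
Since 4 ≥ 3, a proper 4-coloring certainly exists.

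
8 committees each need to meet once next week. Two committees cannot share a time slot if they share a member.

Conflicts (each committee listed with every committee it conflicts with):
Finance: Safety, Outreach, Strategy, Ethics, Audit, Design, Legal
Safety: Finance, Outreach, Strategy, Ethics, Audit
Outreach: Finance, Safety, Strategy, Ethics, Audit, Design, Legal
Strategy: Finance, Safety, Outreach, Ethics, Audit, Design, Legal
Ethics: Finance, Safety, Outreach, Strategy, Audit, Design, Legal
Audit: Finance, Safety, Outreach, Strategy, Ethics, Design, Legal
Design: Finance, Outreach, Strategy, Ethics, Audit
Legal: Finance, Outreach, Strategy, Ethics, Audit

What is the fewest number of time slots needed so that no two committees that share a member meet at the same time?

Finance, Safety, Outreach, Strategy, Ethics, Audit are mutually in conflict, so at least 6 time slots are needed.
Using 6 time slots: Finance=5, Safety=6, Outreach=4, Strategy=3, Ethics=2, Audit=1, Design=6, Legal=6. Each listed conflict is separated.

6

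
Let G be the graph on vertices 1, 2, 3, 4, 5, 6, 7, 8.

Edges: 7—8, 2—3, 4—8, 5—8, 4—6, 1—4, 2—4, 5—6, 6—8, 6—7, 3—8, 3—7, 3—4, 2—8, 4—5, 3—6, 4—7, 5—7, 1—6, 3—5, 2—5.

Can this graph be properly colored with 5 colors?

3, 4, 5, 6, 7, 8 form a clique, so at least 6 colors are needed.
So 5 colors are not enough.

No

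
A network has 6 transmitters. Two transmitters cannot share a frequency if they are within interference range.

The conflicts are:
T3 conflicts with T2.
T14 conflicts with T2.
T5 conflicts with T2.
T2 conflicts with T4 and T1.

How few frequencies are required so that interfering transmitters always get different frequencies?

T2 and T4 conflict, so at least 2 frequencies are needed.
2 frequencies suffice: frequency 1 → {T2}; frequency 2 → {T3, T14, T5, T4, T1}. Each listed conflict is separated.

2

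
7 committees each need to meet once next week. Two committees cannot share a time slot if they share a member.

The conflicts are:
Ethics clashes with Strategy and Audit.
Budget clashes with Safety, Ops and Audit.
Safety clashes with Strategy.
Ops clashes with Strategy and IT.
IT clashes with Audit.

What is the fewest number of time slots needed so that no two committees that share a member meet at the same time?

The cycle Strategy-Ops-IT-Audit-Ethics-Strategy has odd length 5, so it cannot be 2-colored; at least 3 time slots are needed.
3 time slots suffice: time slot 1 → {Safety, Ops, Audit}; time slot 2 → {Budget, Strategy, IT}; time slot 3 → {Ethics}. Every pair that conflicts lands in different time slots.

3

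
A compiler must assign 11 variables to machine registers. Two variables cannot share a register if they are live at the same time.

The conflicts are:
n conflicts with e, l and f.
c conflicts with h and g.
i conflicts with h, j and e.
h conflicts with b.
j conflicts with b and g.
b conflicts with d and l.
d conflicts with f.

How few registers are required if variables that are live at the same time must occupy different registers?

3

The cycle d-f-n-l-b-d has odd length 5, so it cannot be 2-colored; at least 3 registers are needed.
3 registers suffice: register 1 → {n, i, b, g}; register 2 → {h, j, d, e, l}; register 3 → {c, f}. Each listed conflict is separated.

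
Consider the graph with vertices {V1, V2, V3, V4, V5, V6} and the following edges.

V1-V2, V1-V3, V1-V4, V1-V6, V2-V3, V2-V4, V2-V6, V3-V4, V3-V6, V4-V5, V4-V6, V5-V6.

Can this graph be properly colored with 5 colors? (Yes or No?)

The chromatic number is 5. V1, V2, V3, V4, V6 are mutually adjacent (a clique of size 5), so at least 5 colors are needed.
5 colors suffice: color 1 → {V4}; color 2 → {V6}; color 3 → {V1, V5}; color 4 → {V3}; color 5 → {V2}.
That is already a proper 5-coloring.

Yes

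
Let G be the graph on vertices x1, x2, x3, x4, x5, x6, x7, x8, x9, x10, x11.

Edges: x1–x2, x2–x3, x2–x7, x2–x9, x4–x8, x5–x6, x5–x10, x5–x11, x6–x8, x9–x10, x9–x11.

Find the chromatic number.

2

x2 and x7 are adjacent, so at least 2 colors are needed.
One proper 2-coloring: x1=2, x2=1, x3=2, x4=1, x5=2, x6=1, x7=2, x8=2, x9=2, x10=1, x11=1. Every edge joins two different colors.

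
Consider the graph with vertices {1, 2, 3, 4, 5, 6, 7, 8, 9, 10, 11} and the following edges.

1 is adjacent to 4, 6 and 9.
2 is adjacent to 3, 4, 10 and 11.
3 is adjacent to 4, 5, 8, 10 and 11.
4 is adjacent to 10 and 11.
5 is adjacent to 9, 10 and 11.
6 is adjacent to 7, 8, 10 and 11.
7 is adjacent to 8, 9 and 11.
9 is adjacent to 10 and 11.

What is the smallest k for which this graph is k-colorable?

4

2, 3, 4, 11 are pairwise adjacent (a clique of size 4), so at least 4 colors are needed.
4 colors suffice: color red → {1, 8, 10, 11}; color blue → {3, 6, 9}; color green → {4, 5, 7}; color yellow → {2}. Each edge has distinct colors on its endpoints.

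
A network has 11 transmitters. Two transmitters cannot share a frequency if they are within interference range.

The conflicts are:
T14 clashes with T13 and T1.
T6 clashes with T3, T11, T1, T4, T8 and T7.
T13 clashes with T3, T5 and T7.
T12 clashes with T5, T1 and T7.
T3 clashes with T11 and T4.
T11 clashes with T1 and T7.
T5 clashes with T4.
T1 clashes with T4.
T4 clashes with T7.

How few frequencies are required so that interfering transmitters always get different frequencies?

3

T6, T3, T4 all conflict with each other, so at least 3 frequencies are needed.
3 frequencies suffice: frequency 1 → {T6, T13, T12}; frequency 2 → {T3, T5, T1, T8, T7}; frequency 3 → {T14, T11, T4}. No two conflicting transmitters share a frequency.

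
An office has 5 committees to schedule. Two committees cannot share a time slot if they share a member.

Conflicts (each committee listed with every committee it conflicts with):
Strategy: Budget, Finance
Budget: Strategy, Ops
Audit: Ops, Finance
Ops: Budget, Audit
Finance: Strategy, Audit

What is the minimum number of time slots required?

3

The cycle Budget-Strategy-Finance-Audit-Ops-Budget has odd length 5, so it cannot be 2-colored; at least 3 time slots are needed.
3 time slots suffice: time slot 1 → {Budget, Finance}; time slot 2 → {Strategy, Audit}; time slot 3 → {Ops}. Every pair that conflicts lands in different time slots.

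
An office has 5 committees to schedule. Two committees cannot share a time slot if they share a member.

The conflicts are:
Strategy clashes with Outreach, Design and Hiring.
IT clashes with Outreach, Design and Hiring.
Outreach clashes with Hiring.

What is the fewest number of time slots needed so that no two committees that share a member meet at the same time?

Strategy, Outreach, Hiring all conflict with each other, so at least 3 time slots are needed.
3 time slots suffice: Strategy=1, IT=1, Outreach=2, Design=2, Hiring=3. Each listed conflict is separated.

3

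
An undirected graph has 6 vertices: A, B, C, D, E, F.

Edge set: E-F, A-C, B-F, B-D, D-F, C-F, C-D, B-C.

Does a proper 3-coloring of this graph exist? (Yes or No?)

No

B, C, D, F are pairwise adjacent (a clique of size 4), so at least 4 colors are needed.
So 3 colors are not enough.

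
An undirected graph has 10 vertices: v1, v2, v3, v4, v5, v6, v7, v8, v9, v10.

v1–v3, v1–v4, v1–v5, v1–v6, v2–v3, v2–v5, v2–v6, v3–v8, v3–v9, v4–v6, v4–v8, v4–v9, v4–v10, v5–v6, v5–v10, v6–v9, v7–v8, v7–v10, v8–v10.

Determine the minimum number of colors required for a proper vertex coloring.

3

v2, v5, v6 are mutually adjacent, so at least 3 colors are needed.
A valid assignment using 3 colors: v1=3, v2=3, v3=2, v4=2, v5=2, v6=1, v7=2, v8=1, v9=3, v10=3. Every edge joins two different colors.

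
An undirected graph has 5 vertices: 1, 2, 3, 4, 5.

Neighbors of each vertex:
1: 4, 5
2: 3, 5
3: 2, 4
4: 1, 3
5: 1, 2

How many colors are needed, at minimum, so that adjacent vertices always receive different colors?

3

The cycle 3-2-5-1-4-3 has odd length 5, so it cannot be 2-colored; at least 3 colors are needed.
A valid assignment using 3 colors: 1=b, 2=b, 3=c, 4=a, 5=a. Every edge joins two different colors.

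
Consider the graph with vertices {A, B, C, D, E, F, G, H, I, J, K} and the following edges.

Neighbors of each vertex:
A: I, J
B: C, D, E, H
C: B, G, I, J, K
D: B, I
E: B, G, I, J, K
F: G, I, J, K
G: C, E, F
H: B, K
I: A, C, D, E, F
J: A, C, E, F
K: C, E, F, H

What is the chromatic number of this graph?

A and I are adjacent, so at least 2 colors are needed.
One proper 2-coloring: A=1, B=2, C=1, D=1, E=1, F=1, G=2, H=1, I=2, J=2, K=2. Every edge joins two different colors.

2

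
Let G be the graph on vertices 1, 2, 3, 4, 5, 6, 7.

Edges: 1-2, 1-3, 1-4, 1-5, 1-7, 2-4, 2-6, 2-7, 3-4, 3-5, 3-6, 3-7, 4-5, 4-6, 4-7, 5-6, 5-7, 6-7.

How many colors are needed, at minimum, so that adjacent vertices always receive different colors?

1, 3, 4, 5, 7 form a clique, so at least 5 colors are needed.
One proper 5-coloring: 1=c, 2=d, 3=e, 4=a, 5=d, 6=c, 7=b. No two adjacent vertices share a color.

5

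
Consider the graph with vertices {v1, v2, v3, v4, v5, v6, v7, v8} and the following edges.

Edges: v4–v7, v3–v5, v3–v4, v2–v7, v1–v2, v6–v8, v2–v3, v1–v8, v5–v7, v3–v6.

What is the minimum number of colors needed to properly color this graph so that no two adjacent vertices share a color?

The cycle v8-v6-v3-v2-v1-v8 has odd length 5, so it cannot be 2-colored; at least 3 colors are needed.
3 colors suffice: color 1 → {v3, v7, v8}; color 2 → {v2, v4, v5, v6}; color 3 → {v1}. No two adjacent vertices share a color.

3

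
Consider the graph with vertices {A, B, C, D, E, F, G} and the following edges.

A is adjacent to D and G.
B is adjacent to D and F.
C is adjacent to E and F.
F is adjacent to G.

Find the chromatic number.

3

The cycle G-A-D-B-F-G has odd length 5, so it cannot be 2-colored; at least 3 colors are needed.
3 colors suffice: color 1 → {D, E, F}; color 2 → {A, B, C}; color 3 → {G}. Every edge joins two different colors.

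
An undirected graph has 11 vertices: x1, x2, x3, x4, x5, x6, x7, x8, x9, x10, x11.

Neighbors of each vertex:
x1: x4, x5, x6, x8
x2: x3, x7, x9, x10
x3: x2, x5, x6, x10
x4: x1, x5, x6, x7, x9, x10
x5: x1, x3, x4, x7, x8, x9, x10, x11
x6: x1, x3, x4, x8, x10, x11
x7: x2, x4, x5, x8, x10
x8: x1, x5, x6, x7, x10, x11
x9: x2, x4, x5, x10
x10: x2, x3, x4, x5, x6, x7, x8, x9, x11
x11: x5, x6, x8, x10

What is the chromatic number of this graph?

x5, x7, x8, x10 form a clique, so at least 4 colors are needed.
One proper 4-coloring: x1=1, x2=2, x3=3, x4=3, x5=2, x6=2, x7=4, x8=3, x9=4, x10=1, x11=4. Every edge joins two different colors.

4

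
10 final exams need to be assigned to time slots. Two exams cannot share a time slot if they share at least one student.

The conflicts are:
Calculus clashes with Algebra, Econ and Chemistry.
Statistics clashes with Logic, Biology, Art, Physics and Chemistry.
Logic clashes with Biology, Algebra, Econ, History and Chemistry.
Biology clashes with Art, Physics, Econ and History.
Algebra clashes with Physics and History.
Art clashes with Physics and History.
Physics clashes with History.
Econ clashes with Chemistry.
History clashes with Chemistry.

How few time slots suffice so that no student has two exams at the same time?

4

Biology, Art, Physics, History are mutually in conflict, so at least 4 time slots are needed.
4 time slots suffice: time slot 1 → {Calculus, Logic, Physics}; time slot 2 → {Statistics, Econ, History}; time slot 3 → {Biology, Algebra, Chemistry}; time slot 4 → {Art}. Every pair that conflicts lands in different time slots.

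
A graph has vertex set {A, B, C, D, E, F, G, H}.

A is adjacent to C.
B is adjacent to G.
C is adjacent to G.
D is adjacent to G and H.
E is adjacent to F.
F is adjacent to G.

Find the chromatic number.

2

E and F are adjacent, so at least 2 colors are needed.
2 colors suffice: color 1 → {A, E, G, H}; color 2 → {B, C, D, F}. Every edge joins two different colors.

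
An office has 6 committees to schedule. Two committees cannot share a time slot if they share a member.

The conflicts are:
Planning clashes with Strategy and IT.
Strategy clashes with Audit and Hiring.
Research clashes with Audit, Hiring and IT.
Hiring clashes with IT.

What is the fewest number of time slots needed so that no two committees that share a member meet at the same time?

Research, Hiring, IT pairwise conflict, so at least 3 time slots are needed.
3 time slots suffice: Planning=2, Strategy=1, Research=1, Audit=2, Hiring=2, IT=3. No two conflicting committees share a time slot.

3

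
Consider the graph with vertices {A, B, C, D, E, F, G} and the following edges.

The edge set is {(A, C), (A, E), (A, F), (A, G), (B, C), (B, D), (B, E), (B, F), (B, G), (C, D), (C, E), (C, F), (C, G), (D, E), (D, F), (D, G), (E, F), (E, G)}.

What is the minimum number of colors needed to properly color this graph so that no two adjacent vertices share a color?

5

B, C, D, E, G are pairwise adjacent (a clique of size 5), so at least 5 colors are needed.
5 colors suffice: color 1 → {E}; color 2 → {C}; color 3 → {A, B}; color 4 → {D}; color 5 → {F, G}. No two adjacent vertices share a color.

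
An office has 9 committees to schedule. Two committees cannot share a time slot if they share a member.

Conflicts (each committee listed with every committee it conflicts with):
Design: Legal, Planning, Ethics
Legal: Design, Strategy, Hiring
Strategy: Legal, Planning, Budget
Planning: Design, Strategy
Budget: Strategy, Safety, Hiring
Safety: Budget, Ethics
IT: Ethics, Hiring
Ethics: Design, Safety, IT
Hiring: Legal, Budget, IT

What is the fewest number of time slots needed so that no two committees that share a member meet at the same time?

The cycle IT-Hiring-Legal-Design-Ethics-IT has odd length 5, so it cannot be 2-colored; at least 3 time slots are needed.
A valid assignment using 3 time slots: Design=2, Legal=1, Strategy=2, Planning=1, Budget=1, Safety=2, IT=3, Ethics=1, Hiring=2. Every pair that conflicts lands in different time slots.

3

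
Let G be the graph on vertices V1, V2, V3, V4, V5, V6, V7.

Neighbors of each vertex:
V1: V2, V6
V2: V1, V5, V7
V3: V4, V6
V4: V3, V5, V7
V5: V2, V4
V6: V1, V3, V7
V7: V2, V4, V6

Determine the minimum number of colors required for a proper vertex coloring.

V2 and V5 are adjacent, so at least 2 colors are needed.
One proper 2-coloring: V1=B, V2=R, V3=B, V4=R, V5=B, V6=R, V7=B. No two adjacent vertices share a color.

2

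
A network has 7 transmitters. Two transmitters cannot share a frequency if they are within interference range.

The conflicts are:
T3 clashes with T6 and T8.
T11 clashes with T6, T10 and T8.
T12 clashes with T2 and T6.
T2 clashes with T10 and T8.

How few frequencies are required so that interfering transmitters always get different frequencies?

3

The cycle T6-T12-T2-T8-T11-T6 has odd length 5, so it cannot be 2-colored; at least 3 frequencies are needed.
3 frequencies suffice: frequency 1 → {T3, T11, T2}; frequency 2 → {T6, T10, T8}; frequency 3 → {T12}. Every pair that conflicts lands in different frequencies.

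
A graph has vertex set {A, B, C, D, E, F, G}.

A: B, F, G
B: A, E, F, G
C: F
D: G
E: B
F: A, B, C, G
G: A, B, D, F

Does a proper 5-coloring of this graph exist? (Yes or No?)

The chromatic number is 4. A, B, F, G are mutually adjacent (a clique of size 4), so at least 4 colors are needed.
One proper 4-coloring: A=4, B=2, C=1, D=2, E=1, F=3, G=1.
Since 5 ≥ 4, a proper 5-coloring certainly exists.

Yes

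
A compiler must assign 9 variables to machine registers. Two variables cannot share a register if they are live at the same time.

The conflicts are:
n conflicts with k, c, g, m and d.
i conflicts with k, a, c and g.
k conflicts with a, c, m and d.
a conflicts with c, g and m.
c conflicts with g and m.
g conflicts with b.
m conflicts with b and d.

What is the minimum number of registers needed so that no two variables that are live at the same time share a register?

4

n, k, m, d are mutually in conflict, so at least 4 registers are needed.
4 registers suffice: register 1 → {i, m}; register 2 → {k, g}; register 3 → {c, b, d}; register 4 → {n, a}. Every pair that conflicts lands in different registers.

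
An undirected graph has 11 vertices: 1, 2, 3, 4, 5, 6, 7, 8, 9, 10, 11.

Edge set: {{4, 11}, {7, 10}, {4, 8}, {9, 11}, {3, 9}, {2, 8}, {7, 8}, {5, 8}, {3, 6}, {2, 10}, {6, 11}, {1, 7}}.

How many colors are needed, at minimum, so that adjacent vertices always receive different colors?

2

7 and 10 are adjacent, so at least 2 colors are needed.
2 colors suffice: color a → {1, 3, 8, 10, 11}; color b → {2, 4, 5, 6, 7, 9}. Every edge joins two different colors.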